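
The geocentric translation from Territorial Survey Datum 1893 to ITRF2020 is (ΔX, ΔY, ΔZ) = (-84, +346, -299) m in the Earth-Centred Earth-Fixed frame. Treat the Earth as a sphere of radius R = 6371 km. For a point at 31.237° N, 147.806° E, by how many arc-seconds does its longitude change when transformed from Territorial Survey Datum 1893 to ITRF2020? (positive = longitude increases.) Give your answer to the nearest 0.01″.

Δλ = -9.39″

sin φ = 0.518579, cos φ = 0.855030, sin λ = 0.532788, cos λ = -0.846249.
East component: ΔE = −sin λ·ΔX + cos λ·ΔY = −(0.532788)(-84) + (-0.846249)(346) = -248.05 m.
1° of latitude spans πR/180 = 111195 m; at latitude φ, 1° of longitude spans that × cos φ = 95074.9 m, so Δλ = -248.05 / 95074.9 × 3600 = -9.392″.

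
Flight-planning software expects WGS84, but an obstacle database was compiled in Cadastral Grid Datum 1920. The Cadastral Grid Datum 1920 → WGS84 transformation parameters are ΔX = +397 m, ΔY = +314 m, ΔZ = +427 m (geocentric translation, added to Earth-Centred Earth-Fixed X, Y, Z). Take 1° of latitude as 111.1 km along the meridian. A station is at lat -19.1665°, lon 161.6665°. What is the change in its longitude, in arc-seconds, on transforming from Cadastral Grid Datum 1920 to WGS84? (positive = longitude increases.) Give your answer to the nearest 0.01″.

Δλ = -14.51″

sin φ = -0.328314, cos φ = 0.944568, sin λ = 0.314548, cos λ = -0.949242.
East component: ΔE = −sin λ·ΔX + cos λ·ΔY = −(0.314548)(397) + (-0.949242)(314) = -422.94 m.
1° of latitude spans 111100 m; at latitude φ, 1° of longitude spans that × cos φ = 104941.6 m, so Δλ = -422.94 / 104941.6 × 3600 = -14.509″.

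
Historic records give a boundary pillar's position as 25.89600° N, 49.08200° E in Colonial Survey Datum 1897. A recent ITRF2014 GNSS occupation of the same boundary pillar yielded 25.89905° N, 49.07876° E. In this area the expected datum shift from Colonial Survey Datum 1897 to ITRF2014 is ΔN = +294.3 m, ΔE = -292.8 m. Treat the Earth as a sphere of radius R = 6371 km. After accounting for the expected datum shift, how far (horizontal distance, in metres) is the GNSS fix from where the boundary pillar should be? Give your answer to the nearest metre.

Observed coordinate differences: Δφ = +0.00305°, Δλ = -0.00324°.
Converting to metres (1° lat = 111195 m, cos φ = 0.899588): observed ΔN = 339.1 m, observed ΔE = -324.1 m.
Subtracting the expected shift leaves a residual of 339.1 − (294.3) = 44.8 m north and -324.1 − (-292.8) = -31.3 m east.
Residual distance = √(44.8² + (-31.3)²) = 54.7 m.

55 m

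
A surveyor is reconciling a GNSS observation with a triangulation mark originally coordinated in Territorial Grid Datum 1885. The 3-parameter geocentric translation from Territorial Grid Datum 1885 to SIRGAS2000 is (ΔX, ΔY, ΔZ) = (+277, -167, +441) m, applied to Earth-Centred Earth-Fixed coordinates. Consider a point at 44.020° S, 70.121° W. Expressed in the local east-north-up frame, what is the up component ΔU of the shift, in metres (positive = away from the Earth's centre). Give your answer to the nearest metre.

ΔU = -126 m

At φ = -44.020°, λ = -70.121°: sin φ = -0.694909, cos φ = 0.719097, sin λ = -0.940413, cos λ = 0.340035.
ΔU = cos φ cos λ·ΔX + cos φ sin λ·ΔY + sin φ·ΔZ = (0.719097)(0.340035)(277) + (0.719097)(-0.940413)(-167) + (-0.694909)(441) = -125.79 m.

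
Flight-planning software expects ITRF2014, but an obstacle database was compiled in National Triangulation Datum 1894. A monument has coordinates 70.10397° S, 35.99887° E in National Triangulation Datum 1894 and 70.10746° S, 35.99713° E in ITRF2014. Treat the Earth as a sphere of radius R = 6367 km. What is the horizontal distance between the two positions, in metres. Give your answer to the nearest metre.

Δφ = -70.10746° − -70.10397° = -0.00349°; Δλ = 35.99713° − 35.99887° = -0.00174°.
1° along a meridian = πR/180 = 111125 m.
ΔN = Δφ × 111125 = -387.8 m; ΔE = Δλ × 111125 × cos(-70.10397°) = -0.00174 × 111125 × 0.340314 = -65.8 m.
Distance = √(ΔE² + ΔN²) = √((-65.8)² + (-387.8)²) = 393.4 m.

393 m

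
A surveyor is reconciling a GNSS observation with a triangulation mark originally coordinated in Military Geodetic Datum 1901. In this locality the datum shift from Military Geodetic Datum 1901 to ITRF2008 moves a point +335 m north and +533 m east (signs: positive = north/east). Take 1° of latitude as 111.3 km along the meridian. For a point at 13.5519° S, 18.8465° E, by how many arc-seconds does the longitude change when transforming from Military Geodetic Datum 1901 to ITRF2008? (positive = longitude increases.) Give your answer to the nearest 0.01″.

Δλ = 17.73″

At latitude -13.5519°, cos φ = 0.972158.
1° of longitude at this latitude = 111.3 × cos φ = 108.20 km, so Δλ = 533.0 / 108201.2 = 0.0049260° = 17.734″.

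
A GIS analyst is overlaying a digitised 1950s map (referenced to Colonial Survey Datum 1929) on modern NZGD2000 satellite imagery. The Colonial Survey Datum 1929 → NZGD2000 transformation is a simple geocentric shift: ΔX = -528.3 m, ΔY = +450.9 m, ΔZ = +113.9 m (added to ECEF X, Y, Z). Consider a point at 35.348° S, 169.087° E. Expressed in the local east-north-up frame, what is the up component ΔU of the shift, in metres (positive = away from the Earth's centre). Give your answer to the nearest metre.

ΔU = 427 m

At φ = -35.348°, λ = 169.087°: sin φ = -0.578541, cos φ = 0.815653, sin λ = 0.189318, cos λ = -0.981916.
ΔU = cos φ cos λ·ΔX + cos φ sin λ·ΔY + sin φ·ΔZ = (0.815653)(-0.981916)(-528.3) + (0.815653)(0.189318)(450.9) + (-0.578541)(113.9) = 426.85 m.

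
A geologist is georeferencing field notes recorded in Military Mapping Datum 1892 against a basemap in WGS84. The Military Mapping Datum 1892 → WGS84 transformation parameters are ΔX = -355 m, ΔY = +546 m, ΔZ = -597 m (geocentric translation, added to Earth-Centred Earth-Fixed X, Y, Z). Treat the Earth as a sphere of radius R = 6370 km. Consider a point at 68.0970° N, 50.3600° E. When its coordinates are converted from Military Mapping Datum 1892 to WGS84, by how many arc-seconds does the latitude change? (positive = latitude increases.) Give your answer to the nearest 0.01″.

sin φ = 0.927817, cos φ = 0.373036, sin λ = 0.770068, cos λ = 0.637962.
North component: ΔN = −sin φ cos λ·ΔX − sin φ sin λ·ΔY + cos φ·ΔZ = −(0.927817)(0.637962)(-355) − (0.927817)(0.770068)(546) + (0.373036)(-597) = -402.68 m.
1° of latitude spans πR/180 = 111177 m, so Δφ = -402.68 / 111177 × 3600 = -13.039″.

Δφ = -13.04″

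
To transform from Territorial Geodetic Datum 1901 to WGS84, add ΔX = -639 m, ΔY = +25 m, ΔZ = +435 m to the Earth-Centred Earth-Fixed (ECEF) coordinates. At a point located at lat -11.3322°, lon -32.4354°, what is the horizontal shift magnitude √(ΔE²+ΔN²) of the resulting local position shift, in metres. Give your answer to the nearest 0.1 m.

At φ = -11.3322°, λ = -32.4354°: sin φ = -0.196497, cos φ = 0.980504, sin λ = -0.536348, cos λ = 0.843997.
ΔE = −sin λ·ΔX + cos λ·ΔY = −(-0.536348)·(-639) + (0.843997)·(25) = -321.63 m.
ΔN = −sin φ cos λ·ΔX − sin φ sin λ·ΔY + cos φ·ΔZ = −(-0.196497)(0.843997)(-639) − (-0.196497)(-0.536348)(25) + (0.980504)(435) = 317.91 m.
Horizontal magnitude = √(ΔE² + ΔN²) = √((-321.63)² + 317.91²) = 452.23 m.

452.2 m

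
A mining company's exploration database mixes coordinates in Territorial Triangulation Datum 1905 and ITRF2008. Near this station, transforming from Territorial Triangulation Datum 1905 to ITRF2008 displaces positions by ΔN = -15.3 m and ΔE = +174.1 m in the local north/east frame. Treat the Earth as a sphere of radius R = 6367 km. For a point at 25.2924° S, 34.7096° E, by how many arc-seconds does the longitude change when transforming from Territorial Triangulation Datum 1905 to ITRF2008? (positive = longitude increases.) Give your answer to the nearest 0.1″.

At latitude -25.2924°, cos φ = 0.904139.
One radian of longitude at latitude φ spans R cos φ, so Δλ = ΔE / (R cos φ) = 174.1 / (6367000 × 0.904139) = 3.0243e-05 rad = 6.238″.

Δλ = 6.2″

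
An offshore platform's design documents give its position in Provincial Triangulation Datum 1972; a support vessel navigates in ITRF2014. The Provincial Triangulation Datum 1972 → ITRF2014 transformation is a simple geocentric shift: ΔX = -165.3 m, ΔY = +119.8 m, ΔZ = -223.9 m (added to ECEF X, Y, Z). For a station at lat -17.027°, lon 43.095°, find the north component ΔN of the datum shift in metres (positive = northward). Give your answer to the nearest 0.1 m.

The local north axis is (−sin φ cos λ, −sin φ sin λ, cos φ), giving ΔN = -35.345 + 23.967 − 214.086 = -225.46 m.

ΔN = -225.5 m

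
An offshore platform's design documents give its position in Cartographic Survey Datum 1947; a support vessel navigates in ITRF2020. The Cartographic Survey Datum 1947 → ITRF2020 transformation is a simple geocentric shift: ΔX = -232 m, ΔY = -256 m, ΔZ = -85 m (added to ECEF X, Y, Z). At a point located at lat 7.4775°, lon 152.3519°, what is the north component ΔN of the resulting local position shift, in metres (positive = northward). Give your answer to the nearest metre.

The local north axis is (−sin φ cos λ, −sin φ sin λ, cos φ), giving ΔN = -26.744 + 15.460 − 84.277 = -95.56 m.

ΔN = -96 m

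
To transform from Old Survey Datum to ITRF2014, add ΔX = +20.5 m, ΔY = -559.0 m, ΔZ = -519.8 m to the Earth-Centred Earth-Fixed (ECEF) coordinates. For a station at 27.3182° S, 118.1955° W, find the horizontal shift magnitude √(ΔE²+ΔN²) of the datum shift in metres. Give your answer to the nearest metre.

At φ = -27.3182°, λ = -118.1955°: sin φ = -0.458932, cos φ = 0.888471, sin λ = -0.881341, cos λ = -0.472482.
ΔE = −sin λ·ΔX + cos λ·ΔY = −(-0.881341)·(20.5) + (-0.472482)·(-559.0) = 282.18 m.
ΔN = −sin φ cos λ·ΔX − sin φ sin λ·ΔY + cos φ·ΔZ = −(-0.458932)(-0.472482)(20.5) − (-0.458932)(-0.881341)(-559.0) + (0.888471)(-519.8) = -240.17 m.
Horizontal magnitude = √(ΔE² + ΔN²) = √(282.18² + (-240.17)²) = 370.55 m.

371 m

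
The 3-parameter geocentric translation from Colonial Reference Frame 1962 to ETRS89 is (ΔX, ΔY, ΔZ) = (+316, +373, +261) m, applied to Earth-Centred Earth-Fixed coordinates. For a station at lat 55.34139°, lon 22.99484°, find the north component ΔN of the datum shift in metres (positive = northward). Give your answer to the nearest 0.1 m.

At φ = 55.34139°, λ = 22.99484°: sin φ = 0.822555, cos φ = 0.568685, sin λ = 0.390648, cos λ = 0.920540.
ΔN = −sin φ cos λ·ΔX − sin φ sin λ·ΔY + cos φ·ΔZ = −(0.822555)(0.920540)(316) − (0.822555)(0.390648)(373) + (0.568685)(261) = -210.70 m.

ΔN = -210.7 m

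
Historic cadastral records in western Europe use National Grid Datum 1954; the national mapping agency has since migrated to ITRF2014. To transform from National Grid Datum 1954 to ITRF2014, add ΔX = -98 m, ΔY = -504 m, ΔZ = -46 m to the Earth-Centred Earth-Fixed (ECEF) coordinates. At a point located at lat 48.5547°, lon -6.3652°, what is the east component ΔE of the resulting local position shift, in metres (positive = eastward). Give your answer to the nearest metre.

At φ = 48.5547°, λ = -6.3652°: sin φ = 0.749588, cos φ = 0.661905, sin λ = -0.110865, cos λ = 0.993835.
ΔE = −sin λ·ΔX + cos λ·ΔY = −(-0.110865)·(-98) + (0.993835)·(-504) = -511.76 m.

ΔE = -512 m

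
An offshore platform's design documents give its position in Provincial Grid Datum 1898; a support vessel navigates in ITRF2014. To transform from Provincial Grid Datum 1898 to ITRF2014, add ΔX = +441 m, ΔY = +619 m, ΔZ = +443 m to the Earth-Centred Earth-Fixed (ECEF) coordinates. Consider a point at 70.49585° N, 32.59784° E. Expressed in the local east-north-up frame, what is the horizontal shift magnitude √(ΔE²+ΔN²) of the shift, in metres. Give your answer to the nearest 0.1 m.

The local east axis at (φ, λ) is (−sin λ, cos λ, 0), so ΔE = −sin(32.59784°)·441 + cos(32.59784°)·619 = 283.91 m.
The local north axis is (−sin φ cos λ, −sin φ sin λ, cos φ), giving ΔN = -350.211 − 314.344 + 147.907 = -516.65 m.
Horizontal magnitude = √(ΔE² + ΔN²) = √(283.91² + (-516.65)²) = 589.52 m.

589.5 m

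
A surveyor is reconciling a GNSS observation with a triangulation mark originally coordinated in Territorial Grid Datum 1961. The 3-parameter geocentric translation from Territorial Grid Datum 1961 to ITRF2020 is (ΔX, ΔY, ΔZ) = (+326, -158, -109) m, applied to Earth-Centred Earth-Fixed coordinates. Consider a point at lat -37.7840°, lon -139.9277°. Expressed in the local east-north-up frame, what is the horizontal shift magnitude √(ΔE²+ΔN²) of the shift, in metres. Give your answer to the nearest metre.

375 m

The local east axis at (φ, λ) is (−sin λ, cos λ, 0), so ΔE = −sin(-139.9277°)·326 + cos(-139.9277°)·(-158) = 330.77 m.
The local north axis is (−sin φ cos λ, −sin φ sin λ, cos φ), giving ΔN = -152.844 + 62.318 − 86.146 = -176.67 m.
Horizontal magnitude = √(ΔE² + ΔN²) = √(330.77² + (-176.67)²) = 375.00 m.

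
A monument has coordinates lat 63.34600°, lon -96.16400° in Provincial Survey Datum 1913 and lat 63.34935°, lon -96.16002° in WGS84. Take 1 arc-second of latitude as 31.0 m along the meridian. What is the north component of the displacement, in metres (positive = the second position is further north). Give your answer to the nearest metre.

Δφ = 63.34935° − 63.34600° = +0.00335°; Δλ = -96.16002° − -96.16400° = +0.00398°.
1° of latitude = 3600 × 31.00 = 111600 m.
ΔN = Δφ × 111600 = 373.9 m; ΔE = Δλ × 111600 × cos(63.34600°) = +0.00398 × 111600 × 0.448602 = 199.3 m.

ΔN = 374 m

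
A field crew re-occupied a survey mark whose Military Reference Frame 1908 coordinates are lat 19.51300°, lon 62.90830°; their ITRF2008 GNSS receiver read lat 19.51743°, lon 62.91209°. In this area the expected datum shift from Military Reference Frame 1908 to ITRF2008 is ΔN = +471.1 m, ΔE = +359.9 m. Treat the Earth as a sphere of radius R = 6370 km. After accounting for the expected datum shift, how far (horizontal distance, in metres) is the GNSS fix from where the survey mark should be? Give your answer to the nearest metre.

Observed coordinate differences: Δφ = +0.00443°, Δλ = +0.00379°.
Converting to metres (1° lat = 111177 m, cos φ = 0.942566): observed ΔN = 492.5 m, observed ΔE = 397.2 m.
Subtracting the expected shift leaves a residual of 492.5 − (471.1) = 21.4 m north and 397.2 − (359.9) = 37.3 m east.
Residual distance = √(21.4² + 37.3²) = 43.0 m.

43 m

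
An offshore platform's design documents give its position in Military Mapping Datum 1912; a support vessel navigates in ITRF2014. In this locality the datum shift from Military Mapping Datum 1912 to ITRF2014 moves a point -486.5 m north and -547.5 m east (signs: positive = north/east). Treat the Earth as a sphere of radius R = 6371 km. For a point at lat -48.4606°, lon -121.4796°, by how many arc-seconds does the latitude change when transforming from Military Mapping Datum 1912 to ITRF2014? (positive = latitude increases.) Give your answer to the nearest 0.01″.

On a sphere of radius R, 1 rad of latitude = R, so Δφ = ΔN / R = -486.5 / 6371000 = -7.6362e-05 rad = -15.751″.

Δφ = -15.75″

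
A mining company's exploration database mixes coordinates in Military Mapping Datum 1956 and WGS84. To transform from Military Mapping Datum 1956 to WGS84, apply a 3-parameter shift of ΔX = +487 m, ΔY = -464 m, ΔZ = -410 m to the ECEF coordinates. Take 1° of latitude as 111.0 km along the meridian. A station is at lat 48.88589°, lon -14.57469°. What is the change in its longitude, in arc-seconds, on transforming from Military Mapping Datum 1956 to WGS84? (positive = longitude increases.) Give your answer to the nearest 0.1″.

sin φ = 0.753401, cos φ = 0.657561, sin λ = -0.251642, cos λ = 0.967820.
East component: ΔE = −sin λ·ΔX + cos λ·ΔY = −(-0.251642)(487) + (0.967820)(-464) = -326.52 m.
1° of latitude spans 111000 m; at latitude φ, 1° of longitude spans that × cos φ = 72989.2 m, so Δλ = -326.52 / 72989.2 × 3600 = -16.105″.

Δλ = -16.1″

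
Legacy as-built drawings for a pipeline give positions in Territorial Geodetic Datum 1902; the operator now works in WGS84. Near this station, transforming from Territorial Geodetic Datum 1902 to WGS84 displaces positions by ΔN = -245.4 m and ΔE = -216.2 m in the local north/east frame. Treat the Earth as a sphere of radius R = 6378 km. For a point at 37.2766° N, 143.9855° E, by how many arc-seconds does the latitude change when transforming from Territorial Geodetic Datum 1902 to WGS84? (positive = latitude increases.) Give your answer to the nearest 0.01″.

Δφ = -7.94″

On a sphere of radius R, 1 rad of latitude = R, so Δφ = ΔN / R = -245.4 / 6378000 = -3.8476e-05 rad = -7.936″.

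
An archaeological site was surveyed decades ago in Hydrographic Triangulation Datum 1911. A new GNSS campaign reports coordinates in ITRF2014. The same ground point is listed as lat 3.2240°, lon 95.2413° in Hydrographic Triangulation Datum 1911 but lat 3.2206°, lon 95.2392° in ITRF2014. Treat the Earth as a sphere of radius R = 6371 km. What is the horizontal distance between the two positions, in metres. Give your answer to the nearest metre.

444 m

Δφ = 3.2206° − 3.2240° = -0.0034°; Δλ = 95.2392° − 95.2413° = -0.0021°.
1° along a meridian = πR/180 = 111195 m.
ΔN = Δφ × 111195 = -378.1 m; ΔE = Δλ × 111195 × cos(3.2240°) = -0.0021 × 111195 × 0.998417 = -233.1 m.
Distance = √(ΔE² + ΔN²) = √((-233.1)² + (-378.1)²) = 444.2 m.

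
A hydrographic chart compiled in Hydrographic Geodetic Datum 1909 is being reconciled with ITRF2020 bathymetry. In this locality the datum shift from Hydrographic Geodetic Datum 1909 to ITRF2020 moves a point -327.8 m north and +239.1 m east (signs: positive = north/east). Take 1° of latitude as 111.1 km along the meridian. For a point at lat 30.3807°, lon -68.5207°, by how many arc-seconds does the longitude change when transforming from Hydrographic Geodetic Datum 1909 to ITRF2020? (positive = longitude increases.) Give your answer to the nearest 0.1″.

Δλ = 9.0″

At latitude 30.3807°, cos φ = 0.862684.
1° of longitude at this latitude = 111.1 × cos φ = 95.84 km, so Δλ = 239.1 / 95844.2 = 0.0024947° = 8.981″.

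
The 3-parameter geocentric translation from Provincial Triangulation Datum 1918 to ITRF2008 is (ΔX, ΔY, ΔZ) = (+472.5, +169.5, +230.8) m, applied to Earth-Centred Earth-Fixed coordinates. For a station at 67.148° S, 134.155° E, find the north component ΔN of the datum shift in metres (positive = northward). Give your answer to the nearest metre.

ΔN = -102 m

At φ = -67.148°, λ = 134.155°: sin φ = -0.921511, cos φ = 0.388352, sin λ = 0.717458, cos λ = -0.696602.
ΔN = −sin φ cos λ·ΔX − sin φ sin λ·ΔY + cos φ·ΔZ = −(-0.921511)(-0.696602)(472.5) − (-0.921511)(0.717458)(169.5) + (0.388352)(230.8) = -101.61 m.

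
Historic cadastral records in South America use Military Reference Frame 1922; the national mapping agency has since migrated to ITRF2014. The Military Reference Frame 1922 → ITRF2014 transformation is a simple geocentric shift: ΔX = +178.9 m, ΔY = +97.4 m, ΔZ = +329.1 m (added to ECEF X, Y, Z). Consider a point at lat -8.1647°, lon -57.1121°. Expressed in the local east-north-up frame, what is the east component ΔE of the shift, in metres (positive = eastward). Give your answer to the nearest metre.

The local east axis at (φ, λ) is (−sin λ, cos λ, 0), so ΔE = −sin(-57.1121°)·178.9 + cos(-57.1121°)·97.4 = 203.12 m.

ΔE = 203 m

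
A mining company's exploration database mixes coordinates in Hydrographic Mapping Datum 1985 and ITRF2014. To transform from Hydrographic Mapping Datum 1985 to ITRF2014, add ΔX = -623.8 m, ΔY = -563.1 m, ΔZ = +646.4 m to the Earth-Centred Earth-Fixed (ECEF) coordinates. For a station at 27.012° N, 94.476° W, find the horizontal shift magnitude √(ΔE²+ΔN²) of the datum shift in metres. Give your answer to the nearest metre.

651 m

At φ = 27.012°, λ = -94.476°: sin φ = 0.454177, cos φ = 0.890911, sin λ = -0.996950, cos λ = -0.078042.
ΔE = −sin λ·ΔX + cos λ·ΔY = −(-0.996950)·(-623.8) + (-0.078042)·(-563.1) = -577.95 m.
ΔN = −sin φ cos λ·ΔX − sin φ sin λ·ΔY + cos φ·ΔZ = −(0.454177)(-0.078042)(-623.8) − (0.454177)(-0.996950)(-563.1) + (0.890911)(646.4) = 298.81 m.
Horizontal magnitude = √(ΔE² + ΔN²) = √((-577.95)² + 298.81²) = 650.63 m.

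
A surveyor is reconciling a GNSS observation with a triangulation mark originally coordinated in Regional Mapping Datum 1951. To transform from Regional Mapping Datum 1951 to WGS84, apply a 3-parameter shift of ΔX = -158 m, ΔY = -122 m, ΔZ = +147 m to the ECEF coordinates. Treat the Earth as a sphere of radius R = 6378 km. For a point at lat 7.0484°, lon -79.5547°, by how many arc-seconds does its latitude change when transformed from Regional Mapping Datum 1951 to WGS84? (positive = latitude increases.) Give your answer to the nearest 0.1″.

sin φ = 0.122708, cos φ = 0.992443, sin λ = -0.983428, cos λ = 0.181297.
North component: ΔN = −sin φ cos λ·ΔX − sin φ sin λ·ΔY + cos φ·ΔZ = −(0.122708)(0.181297)(-158) − (0.122708)(-0.983428)(-122) + (0.992443)(147) = 134.68 m.
1° of latitude spans πR/180 = 111317 m, so Δφ = 134.68 / 111317 × 3600 = 4.356″.

Δφ = 4.4″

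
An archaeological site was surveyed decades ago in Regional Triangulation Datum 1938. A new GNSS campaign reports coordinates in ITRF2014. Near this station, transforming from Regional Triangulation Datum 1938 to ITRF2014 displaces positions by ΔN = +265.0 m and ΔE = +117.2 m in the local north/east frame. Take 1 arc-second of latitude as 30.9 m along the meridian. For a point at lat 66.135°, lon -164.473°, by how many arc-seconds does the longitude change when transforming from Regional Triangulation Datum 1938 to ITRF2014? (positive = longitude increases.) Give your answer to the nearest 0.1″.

Δλ = 9.4″

At latitude 66.135°, cos φ = 0.404583.
1″ of longitude at this latitude = 30.90 × cos φ = 12.5016 m, so Δλ = 117.2 / 12.5016 = 9.375″.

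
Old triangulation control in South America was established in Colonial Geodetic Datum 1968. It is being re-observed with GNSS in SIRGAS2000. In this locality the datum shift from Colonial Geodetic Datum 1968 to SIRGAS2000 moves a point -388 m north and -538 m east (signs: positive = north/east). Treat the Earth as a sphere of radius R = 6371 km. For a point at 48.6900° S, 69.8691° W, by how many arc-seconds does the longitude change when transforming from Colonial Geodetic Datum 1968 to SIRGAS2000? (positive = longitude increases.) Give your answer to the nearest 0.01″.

Δλ = -26.39″

At latitude -48.6900°, cos φ = 0.660133.
One radian of longitude at latitude φ spans R cos φ, so Δλ = ΔE / (R cos φ) = -538.0 / (6371000 × 0.660133) = -1.2792e-04 rad = -26.386″.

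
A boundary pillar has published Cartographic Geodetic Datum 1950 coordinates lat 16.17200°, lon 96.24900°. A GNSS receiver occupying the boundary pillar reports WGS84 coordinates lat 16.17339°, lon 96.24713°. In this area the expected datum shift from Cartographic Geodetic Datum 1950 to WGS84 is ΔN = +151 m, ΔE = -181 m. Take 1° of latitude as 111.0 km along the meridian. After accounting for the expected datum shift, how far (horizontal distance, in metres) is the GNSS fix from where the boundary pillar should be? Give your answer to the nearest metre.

Observed coordinate differences: Δφ = +0.00139°, Δλ = -0.00187°.
Converting to metres (1° lat = 111000 m, cos φ = 0.960430): observed ΔN = 154.3 m, observed ΔE = -199.4 m.
Subtracting the expected shift leaves a residual of 154.3 − (151) = 3.3 m north and -199.4 − (-181) = -18.4 m east.
Residual distance = √(3.3² + (-18.4)²) = 18.6 m.

19 m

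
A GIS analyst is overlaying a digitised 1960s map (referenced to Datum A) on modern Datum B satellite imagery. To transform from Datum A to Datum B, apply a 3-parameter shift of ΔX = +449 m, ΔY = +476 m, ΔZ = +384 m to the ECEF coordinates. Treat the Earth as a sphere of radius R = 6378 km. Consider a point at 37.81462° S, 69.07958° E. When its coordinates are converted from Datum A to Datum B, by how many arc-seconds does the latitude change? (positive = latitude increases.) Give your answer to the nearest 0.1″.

sin φ = -0.613109, cos φ = 0.789999, sin λ = 0.934077, cos λ = 0.357071.
North component: ΔN = −sin φ cos λ·ΔX − sin φ sin λ·ΔY + cos φ·ΔZ = −(-0.613109)(0.357071)(449) − (-0.613109)(0.934077)(476) + (0.789999)(384) = 674.26 m.
1° of latitude spans πR/180 = 111317 m, so Δφ = 674.26 / 111317 × 3600 = 21.805″.

Δφ = 21.8″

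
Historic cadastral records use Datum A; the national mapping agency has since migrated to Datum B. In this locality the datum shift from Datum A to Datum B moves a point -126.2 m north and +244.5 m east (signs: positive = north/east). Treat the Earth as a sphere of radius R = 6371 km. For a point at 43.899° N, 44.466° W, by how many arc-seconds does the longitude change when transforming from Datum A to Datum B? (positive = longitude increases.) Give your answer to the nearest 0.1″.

Δλ = 11.0″

At latitude 43.899°, cos φ = 0.720563.
One radian of longitude at latitude φ spans R cos φ, so Δλ = ΔE / (R cos φ) = 244.5 / (6371000 × 0.720563) = 5.3260e-05 rad = 10.986″.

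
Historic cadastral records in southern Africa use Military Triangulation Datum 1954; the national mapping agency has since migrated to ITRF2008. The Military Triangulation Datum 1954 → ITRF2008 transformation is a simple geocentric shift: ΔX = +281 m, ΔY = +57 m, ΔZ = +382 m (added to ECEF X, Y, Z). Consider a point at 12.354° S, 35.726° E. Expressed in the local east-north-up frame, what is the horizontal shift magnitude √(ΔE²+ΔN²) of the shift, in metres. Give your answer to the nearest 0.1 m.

At φ = -12.354°, λ = 35.726°: sin φ = -0.213951, cos φ = 0.976844, sin λ = 0.583910, cos λ = 0.811819.
ΔE = −sin λ·ΔX + cos λ·ΔY = −(0.583910)·(281) + (0.811819)·(57) = -117.80 m.
ΔN = −sin φ cos λ·ΔX − sin φ sin λ·ΔY + cos φ·ΔZ = −(-0.213951)(0.811819)(281) − (-0.213951)(0.583910)(57) + (0.976844)(382) = 429.08 m.
Horizontal magnitude = √(ΔE² + ΔN²) = √((-117.80)² + 429.08²) = 444.96 m.

445.0 m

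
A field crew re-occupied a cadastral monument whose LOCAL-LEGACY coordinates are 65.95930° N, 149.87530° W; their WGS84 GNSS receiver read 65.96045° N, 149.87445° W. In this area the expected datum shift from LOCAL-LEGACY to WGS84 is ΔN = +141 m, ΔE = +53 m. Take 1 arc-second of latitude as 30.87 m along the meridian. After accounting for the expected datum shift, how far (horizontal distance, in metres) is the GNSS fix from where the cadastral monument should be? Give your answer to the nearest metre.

Observed coordinate differences: Δφ = +0.00115°, Δλ = +0.00085°.
Converting to metres (1° lat = 111132 m, cos φ = 0.407385): observed ΔN = 127.8 m, observed ΔE = 38.5 m.
Subtracting the expected shift leaves a residual of 127.8 − (141) = -13.2 m north and 38.5 − (53) = -14.5 m east.
Residual distance = √((-13.2)² + (-14.5)²) = 19.6 m.

20 m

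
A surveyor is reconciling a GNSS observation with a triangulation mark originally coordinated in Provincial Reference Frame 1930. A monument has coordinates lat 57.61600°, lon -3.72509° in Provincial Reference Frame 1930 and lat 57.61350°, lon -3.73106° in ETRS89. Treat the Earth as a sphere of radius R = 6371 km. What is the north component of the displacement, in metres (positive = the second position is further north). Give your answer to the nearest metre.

Δφ = 57.61350° − 57.61600° = -0.00250°; Δλ = -3.73106° − -3.72509° = -0.00597°.
1° along a meridian = πR/180 = 111195 m.
ΔN = Δφ × 111195 = -278.0 m; ΔE = Δλ × 111195 × cos(57.61600°) = -0.00597 × 111195 × 0.535591 = -355.5 m.

ΔN = -278 m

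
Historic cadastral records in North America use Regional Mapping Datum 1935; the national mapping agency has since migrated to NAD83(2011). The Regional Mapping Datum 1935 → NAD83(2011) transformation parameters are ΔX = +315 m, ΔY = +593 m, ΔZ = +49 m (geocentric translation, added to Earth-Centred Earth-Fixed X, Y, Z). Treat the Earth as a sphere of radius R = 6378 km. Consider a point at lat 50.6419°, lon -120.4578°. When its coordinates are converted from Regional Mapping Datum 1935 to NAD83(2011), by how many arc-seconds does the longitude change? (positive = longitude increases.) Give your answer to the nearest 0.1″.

Δλ = -1.5″

sin φ = 0.773198, cos φ = 0.634165, sin λ = -0.862003, cos λ = -0.506904.
East component: ΔE = −sin λ·ΔX + cos λ·ΔY = −(-0.862003)(315) + (-0.506904)(593) = -29.06 m.
1° of latitude spans πR/180 = 111317 m; at latitude φ, 1° of longitude spans that × cos φ = 70593.4 m, so Δλ = -29.06 / 70593.4 × 3600 = -1.482″.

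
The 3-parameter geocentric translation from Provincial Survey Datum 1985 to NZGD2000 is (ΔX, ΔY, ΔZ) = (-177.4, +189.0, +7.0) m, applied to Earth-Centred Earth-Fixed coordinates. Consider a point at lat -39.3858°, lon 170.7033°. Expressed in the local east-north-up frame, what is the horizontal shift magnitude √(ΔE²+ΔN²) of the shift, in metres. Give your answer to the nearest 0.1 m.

The local east axis at (φ, λ) is (−sin λ, cos λ, 0), so ΔE = −sin(170.7033°)·(-177.4) + cos(170.7033°)·189.0 = -157.86 m.
The local north axis is (−sin φ cos λ, −sin φ sin λ, cos φ), giving ΔN = 111.089 + 19.374 + 5.410 = 135.87 m.
Horizontal magnitude = √(ΔE² + ΔN²) = √((-157.86)² + 135.87²) = 208.28 m.

208.3 m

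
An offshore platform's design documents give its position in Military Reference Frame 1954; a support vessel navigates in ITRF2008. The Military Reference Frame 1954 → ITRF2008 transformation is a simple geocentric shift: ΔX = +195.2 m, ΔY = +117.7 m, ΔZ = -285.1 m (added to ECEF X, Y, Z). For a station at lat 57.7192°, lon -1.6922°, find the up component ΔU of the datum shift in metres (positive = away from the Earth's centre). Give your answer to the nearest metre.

At φ = 57.7192°, λ = -1.6922°: sin φ = 0.845441, cos φ = 0.534069, sin λ = -0.029530, cos λ = 0.999564.
ΔU = cos φ cos λ·ΔX + cos φ sin λ·ΔY + sin φ·ΔZ = (0.534069)(0.999564)(195.2) + (0.534069)(-0.029530)(117.7) + (0.845441)(-285.1) = -138.69 m.

ΔU = -139 m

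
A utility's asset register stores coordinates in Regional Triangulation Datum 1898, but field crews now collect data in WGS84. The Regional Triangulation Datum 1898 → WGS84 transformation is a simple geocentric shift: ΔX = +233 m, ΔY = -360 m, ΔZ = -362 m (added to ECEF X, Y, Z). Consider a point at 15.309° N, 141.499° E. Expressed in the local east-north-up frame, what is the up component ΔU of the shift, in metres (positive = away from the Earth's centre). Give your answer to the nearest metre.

ΔU = -488 m

The local up (radial) axis is (cos φ cos λ, cos φ sin λ, sin φ), giving ΔU = -175.875 − 216.158 − 95.577 = -487.61 m.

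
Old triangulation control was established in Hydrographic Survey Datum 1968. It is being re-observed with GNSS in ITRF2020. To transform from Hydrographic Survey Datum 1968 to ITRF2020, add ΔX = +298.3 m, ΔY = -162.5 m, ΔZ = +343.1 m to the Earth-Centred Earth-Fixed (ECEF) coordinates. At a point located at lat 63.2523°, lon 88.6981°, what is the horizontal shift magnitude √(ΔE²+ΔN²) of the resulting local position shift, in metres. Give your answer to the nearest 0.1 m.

421.0 m

At φ = 63.2523°, λ = 88.6981°: sin φ = 0.892997, cos φ = 0.450063, sin λ = 0.999742, cos λ = 0.022720.
ΔE = −sin λ·ΔX + cos λ·ΔY = −(0.999742)·(298.3) + (0.022720)·(-162.5) = -301.92 m.
ΔN = −sin φ cos λ·ΔX − sin φ sin λ·ΔY + cos φ·ΔZ = −(0.892997)(0.022720)(298.3) − (0.892997)(0.999742)(-162.5) + (0.450063)(343.1) = 293.44 m.
Horizontal magnitude = √(ΔE² + ΔN²) = √((-301.92)² + 293.44²) = 421.02 m.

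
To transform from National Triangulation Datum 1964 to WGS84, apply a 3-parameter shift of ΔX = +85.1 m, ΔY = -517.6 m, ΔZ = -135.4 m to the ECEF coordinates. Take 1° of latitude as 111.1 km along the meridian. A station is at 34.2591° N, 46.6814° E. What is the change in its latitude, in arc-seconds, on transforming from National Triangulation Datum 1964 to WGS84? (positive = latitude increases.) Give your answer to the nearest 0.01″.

sin φ = 0.562936, cos φ = 0.826500, sin λ = 0.727550, cos λ = 0.686055.
North component: ΔN = −sin φ cos λ·ΔX − sin φ sin λ·ΔY + cos φ·ΔZ = −(0.562936)(0.686055)(85.1) − (0.562936)(0.727550)(-517.6) + (0.826500)(-135.4) = 67.22 m.
1° of latitude spans 111100 m, so Δφ = 67.22 / 111100 × 3600 = 2.178″.

Δφ = 2.18″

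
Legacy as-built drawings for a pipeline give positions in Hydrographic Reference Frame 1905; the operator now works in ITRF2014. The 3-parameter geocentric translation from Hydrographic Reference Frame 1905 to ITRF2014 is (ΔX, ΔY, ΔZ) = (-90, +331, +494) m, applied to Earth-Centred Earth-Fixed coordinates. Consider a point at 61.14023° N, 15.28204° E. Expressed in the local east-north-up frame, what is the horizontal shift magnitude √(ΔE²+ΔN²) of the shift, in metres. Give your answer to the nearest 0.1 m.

The local east axis at (φ, λ) is (−sin λ, cos λ, 0), so ΔE = −sin(15.28204°)·(-90) + cos(15.28204°)·331 = 343.02 m.
The local north axis is (−sin φ cos λ, −sin φ sin λ, cos φ), giving ΔN = 76.035 − 76.407 + 238.438 = 238.07 m.
Horizontal magnitude = √(ΔE² + ΔN²) = √(343.02² + 238.07²) = 417.54 m.

417.5 m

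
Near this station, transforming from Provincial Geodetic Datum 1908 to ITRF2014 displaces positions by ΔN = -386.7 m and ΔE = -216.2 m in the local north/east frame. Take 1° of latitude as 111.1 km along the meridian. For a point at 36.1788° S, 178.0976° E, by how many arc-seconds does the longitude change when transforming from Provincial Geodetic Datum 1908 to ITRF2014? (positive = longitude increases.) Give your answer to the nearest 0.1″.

At latitude -36.1788°, cos φ = 0.807179.
1° of longitude at this latitude = 111.1 × cos φ = 89.68 km, so Δλ = -216.2 / 89677.6 = -0.0024109° = -8.679″.

Δλ = -8.7″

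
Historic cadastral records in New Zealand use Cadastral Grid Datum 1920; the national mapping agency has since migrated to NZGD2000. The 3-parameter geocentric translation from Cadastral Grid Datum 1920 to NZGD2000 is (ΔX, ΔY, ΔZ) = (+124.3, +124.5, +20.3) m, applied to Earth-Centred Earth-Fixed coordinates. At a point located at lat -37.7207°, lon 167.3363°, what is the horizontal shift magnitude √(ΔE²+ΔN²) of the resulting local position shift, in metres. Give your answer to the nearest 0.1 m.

154.4 m

The local east axis at (φ, λ) is (−sin λ, cos λ, 0), so ΔE = −sin(167.3363°)·124.3 + cos(167.3363°)·124.5 = -148.72 m.
The local north axis is (−sin φ cos λ, −sin φ sin λ, cos φ), giving ΔN = -74.198 + 16.699 + 16.057 = -41.44 m.
Horizontal magnitude = √(ΔE² + ΔN²) = √((-148.72)² + (-41.44)²) = 154.39 m.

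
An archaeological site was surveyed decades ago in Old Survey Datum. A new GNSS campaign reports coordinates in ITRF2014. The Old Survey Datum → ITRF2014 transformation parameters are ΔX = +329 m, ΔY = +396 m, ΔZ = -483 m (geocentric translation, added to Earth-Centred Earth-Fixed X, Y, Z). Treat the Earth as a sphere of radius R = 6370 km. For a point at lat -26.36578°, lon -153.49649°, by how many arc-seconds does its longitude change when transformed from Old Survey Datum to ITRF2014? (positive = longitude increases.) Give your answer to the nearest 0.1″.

Δλ = -7.5″

sin φ = -0.444100, cos φ = 0.895977, sin λ = -0.446253, cos λ = -0.894907.
East component: ΔE = −sin λ·ΔX + cos λ·ΔY = −(-0.446253)(329) + (-0.894907)(396) = -207.57 m.
1° of latitude spans πR/180 = 111177 m; at latitude φ, 1° of longitude spans that × cos φ = 99612.5 m, so Δλ = -207.57 / 99612.5 × 3600 = -7.501″.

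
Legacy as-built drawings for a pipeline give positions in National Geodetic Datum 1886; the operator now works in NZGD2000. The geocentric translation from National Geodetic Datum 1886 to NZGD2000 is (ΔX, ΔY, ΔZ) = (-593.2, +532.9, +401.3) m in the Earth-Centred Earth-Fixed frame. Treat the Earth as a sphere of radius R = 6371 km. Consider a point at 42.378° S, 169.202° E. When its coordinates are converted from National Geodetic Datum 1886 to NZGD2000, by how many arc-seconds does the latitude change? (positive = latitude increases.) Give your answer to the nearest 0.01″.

Δφ = 24.49″

sin φ = -0.674019, cos φ = 0.738714, sin λ = 0.187347, cos λ = -0.982294.
North component: ΔN = −sin φ cos λ·ΔX − sin φ sin λ·ΔY + cos φ·ΔZ = −(-0.674019)(-0.982294)(-593.2) − (-0.674019)(0.187347)(532.9) + (0.738714)(401.3) = 756.49 m.
1° of latitude spans πR/180 = 111195 m, so Δφ = 756.49 / 111195 × 3600 = 24.492″.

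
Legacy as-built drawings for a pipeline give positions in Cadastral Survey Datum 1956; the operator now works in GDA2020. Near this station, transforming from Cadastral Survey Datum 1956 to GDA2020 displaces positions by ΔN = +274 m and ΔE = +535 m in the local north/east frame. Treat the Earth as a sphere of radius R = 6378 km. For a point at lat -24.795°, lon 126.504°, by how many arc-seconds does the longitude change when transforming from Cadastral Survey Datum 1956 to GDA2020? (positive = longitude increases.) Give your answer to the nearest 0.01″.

At latitude -24.795°, cos φ = 0.907814.
One radian of longitude at latitude φ spans R cos φ, so Δλ = ΔE / (R cos φ) = 535.0 / (6378000 × 0.907814) = 9.2400e-05 rad = 19.059″.

Δλ = 19.06″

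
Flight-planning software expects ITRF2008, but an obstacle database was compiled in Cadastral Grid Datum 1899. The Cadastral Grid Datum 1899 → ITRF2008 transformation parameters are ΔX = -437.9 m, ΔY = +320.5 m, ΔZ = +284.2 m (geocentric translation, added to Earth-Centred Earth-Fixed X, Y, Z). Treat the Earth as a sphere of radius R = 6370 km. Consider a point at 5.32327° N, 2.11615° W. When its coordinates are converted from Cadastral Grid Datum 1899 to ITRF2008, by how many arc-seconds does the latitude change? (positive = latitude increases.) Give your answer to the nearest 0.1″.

Δφ = 10.5″

sin φ = 0.092775, cos φ = 0.995687, sin λ = -0.036925, cos λ = 0.999318.
North component: ΔN = −sin φ cos λ·ΔX − sin φ sin λ·ΔY + cos φ·ΔZ = −(0.092775)(0.999318)(-437.9) − (0.092775)(-0.036925)(320.5) + (0.995687)(284.2) = 324.67 m.
1° of latitude spans πR/180 = 111177 m, so Δφ = 324.67 / 111177 × 3600 = 10.513″.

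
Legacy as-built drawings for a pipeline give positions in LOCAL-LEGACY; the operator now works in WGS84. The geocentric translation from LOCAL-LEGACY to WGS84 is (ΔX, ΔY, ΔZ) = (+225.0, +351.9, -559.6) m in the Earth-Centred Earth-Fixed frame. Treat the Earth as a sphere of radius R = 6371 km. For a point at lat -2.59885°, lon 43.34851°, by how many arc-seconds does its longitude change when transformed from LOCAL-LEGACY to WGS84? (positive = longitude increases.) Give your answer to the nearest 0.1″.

Δλ = 3.3″

sin φ = -0.045343, cos φ = 0.998971, sin λ = 0.686434, cos λ = 0.727192.
East component: ΔE = −sin λ·ΔX + cos λ·ΔY = −(0.686434)(225.0) + (0.727192)(351.9) = 101.45 m.
1° of latitude spans πR/180 = 111195 m; at latitude φ, 1° of longitude spans that × cos φ = 111080.6 m, so Δλ = 101.45 / 111080.6 × 3600 = 3.288″.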